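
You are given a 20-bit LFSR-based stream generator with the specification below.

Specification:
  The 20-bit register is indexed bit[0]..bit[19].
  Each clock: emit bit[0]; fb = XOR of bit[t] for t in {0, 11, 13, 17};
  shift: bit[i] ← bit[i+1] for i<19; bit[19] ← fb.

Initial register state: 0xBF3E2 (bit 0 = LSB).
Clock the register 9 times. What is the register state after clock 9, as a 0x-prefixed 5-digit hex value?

0x3B5F9

reg_0 = 0xBF3E2
clock 1: out=0, reg = 0x5F9F1
clock 2: out=1, reg = 0xAFCF8
clock 3: out=0, reg = 0xD7E7C
clock 4: out=0, reg = 0x6BF3E
clock 5: out=0, reg = 0xB5F9F
clock 6: out=1, reg = 0xDAFCF
clock 7: out=1, reg = 0xED7E7
clock 8: out=1, reg = 0x76BF3
clock 9: out=1, reg = 0x3B5F9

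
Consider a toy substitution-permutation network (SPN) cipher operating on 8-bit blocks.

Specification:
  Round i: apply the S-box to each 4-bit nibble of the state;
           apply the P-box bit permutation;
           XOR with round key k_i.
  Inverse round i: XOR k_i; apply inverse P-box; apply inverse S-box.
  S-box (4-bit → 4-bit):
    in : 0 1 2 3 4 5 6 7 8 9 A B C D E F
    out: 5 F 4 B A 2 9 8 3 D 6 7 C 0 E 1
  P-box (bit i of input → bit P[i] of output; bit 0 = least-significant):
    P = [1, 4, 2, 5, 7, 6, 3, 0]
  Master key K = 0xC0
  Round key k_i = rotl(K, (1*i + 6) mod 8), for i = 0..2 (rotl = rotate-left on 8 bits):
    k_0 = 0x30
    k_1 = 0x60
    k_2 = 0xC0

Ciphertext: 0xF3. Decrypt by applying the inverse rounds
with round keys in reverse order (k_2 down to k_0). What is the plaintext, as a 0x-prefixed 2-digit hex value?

s_0 = ciphertext = 0xF3
s_1 = InvRound(s_0, k_2) = 0x73
s_2 = InvRound(s_1, k_1) = 0x78
s_3 = InvRound(s_2, k_0) = 0xAD

0xAD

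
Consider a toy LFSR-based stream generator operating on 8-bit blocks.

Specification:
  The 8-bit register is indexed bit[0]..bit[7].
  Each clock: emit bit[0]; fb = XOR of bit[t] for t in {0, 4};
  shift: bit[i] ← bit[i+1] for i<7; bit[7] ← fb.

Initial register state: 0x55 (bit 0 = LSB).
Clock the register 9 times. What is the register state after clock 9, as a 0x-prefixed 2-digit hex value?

reg_0 = 0x55
clock 1: out=1, reg = 0x2A
clock 2: out=0, reg = 0x15
clock 3: out=1, reg = 0x0A
clock 4: out=0, reg = 0x05
clock 5: out=1, reg = 0x82
clock 6: out=0, reg = 0x41
clock 7: out=1, reg = 0xA0
clock 8: out=0, reg = 0x50
clock 9: out=0, reg = 0xA8

0xA8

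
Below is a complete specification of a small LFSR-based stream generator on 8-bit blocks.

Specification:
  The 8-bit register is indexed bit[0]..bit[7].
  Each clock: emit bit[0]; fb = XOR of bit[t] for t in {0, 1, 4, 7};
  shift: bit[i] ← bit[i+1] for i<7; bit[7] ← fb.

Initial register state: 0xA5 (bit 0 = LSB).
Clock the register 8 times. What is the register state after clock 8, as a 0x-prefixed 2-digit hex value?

reg_0 = 0xA5
clock 1: out=1, reg = 0x52
clock 2: out=0, reg = 0x29
clock 3: out=1, reg = 0x94
clock 4: out=0, reg = 0x4A
clock 5: out=0, reg = 0xA5
clock 6: out=1, reg = 0x52
clock 7: out=0, reg = 0x29
clock 8: out=1, reg = 0x94

0x94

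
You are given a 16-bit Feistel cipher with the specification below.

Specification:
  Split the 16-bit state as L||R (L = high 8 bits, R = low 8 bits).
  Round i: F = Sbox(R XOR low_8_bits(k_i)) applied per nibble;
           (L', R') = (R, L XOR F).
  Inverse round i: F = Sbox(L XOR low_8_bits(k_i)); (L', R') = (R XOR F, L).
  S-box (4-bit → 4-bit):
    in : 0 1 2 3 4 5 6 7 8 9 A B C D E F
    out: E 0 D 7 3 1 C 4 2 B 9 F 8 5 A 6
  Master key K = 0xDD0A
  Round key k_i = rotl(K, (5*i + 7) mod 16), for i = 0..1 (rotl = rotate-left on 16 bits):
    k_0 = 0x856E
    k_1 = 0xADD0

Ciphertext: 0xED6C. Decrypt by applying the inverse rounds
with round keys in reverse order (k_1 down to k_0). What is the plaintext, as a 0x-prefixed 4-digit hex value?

0xA919

s_0 = ciphertext = 0xED6C
s_1 = InvRound(s_0, k_1) = 0x19ED
s_2 = InvRound(s_1, k_0) = 0xA919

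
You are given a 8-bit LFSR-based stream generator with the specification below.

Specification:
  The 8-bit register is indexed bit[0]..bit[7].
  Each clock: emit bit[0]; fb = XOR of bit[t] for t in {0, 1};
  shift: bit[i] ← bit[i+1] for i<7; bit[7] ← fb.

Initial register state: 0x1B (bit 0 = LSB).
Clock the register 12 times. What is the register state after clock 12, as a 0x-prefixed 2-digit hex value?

reg_0 = 0x1B
clock 1: out=1, reg = 0x0D
clock 2: out=1, reg = 0x86
clock 3: out=0, reg = 0xC3
clock 4: out=1, reg = 0x61
clock 5: out=1, reg = 0xB0
clock 6: out=0, reg = 0x58
clock 7: out=0, reg = 0x2C
clock 8: out=0, reg = 0x16
clock 9: out=0, reg = 0x8B
clock 10: out=1, reg = 0x45
clock 11: out=1, reg = 0xA2
clock 12: out=0, reg = 0xD1

0xD1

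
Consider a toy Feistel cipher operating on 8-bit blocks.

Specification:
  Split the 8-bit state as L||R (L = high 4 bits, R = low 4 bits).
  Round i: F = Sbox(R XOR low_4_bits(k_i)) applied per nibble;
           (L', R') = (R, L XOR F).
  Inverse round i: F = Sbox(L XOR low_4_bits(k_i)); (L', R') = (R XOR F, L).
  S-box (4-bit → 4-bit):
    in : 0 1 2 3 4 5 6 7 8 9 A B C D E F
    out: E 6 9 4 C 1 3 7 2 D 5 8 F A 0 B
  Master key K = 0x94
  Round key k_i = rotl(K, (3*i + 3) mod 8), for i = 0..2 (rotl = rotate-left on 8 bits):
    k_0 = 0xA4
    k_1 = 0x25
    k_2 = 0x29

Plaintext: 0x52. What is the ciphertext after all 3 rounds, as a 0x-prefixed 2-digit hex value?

s_0 = plaintext = 0x52
s_1 = Round(s_0, k_0) = 0x26
s_2 = Round(s_1, k_1) = 0x66
s_3 = Round(s_2, k_2) = 0x6D

0x6D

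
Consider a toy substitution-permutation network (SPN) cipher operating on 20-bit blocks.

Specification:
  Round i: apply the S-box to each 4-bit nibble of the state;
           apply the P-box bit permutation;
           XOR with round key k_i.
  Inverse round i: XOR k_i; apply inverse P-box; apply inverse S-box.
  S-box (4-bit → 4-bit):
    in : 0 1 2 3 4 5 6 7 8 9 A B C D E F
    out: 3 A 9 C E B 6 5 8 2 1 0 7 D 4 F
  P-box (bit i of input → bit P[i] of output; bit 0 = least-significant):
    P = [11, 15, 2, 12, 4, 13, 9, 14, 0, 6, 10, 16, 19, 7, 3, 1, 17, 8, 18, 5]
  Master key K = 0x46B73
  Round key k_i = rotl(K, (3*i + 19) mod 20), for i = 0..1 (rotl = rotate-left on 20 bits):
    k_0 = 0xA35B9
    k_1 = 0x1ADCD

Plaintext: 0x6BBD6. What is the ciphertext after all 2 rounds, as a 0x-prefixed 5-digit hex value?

0xDB113

s_0 = plaintext = 0x6BBD6
s_1 = Round(s_0, k_0) = 0xEF6AD
s_2 = Round(s_1, k_1) = 0xDB113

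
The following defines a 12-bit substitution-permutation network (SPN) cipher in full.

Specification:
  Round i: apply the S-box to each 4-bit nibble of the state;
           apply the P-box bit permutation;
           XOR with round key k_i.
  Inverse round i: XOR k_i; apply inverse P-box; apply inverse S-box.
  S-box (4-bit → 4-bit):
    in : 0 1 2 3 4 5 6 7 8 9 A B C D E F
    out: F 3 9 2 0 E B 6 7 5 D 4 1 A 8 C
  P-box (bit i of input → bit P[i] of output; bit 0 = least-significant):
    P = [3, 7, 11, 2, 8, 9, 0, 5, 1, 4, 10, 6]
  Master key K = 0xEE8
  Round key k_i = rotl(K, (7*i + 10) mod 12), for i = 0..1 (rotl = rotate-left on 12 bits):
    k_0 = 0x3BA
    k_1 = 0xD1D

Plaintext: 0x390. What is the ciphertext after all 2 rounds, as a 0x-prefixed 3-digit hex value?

s_0 = plaintext = 0x390
s_1 = Round(s_0, k_0) = 0xA27
s_2 = Round(s_1, k_1) = 0x0FF

0x0FF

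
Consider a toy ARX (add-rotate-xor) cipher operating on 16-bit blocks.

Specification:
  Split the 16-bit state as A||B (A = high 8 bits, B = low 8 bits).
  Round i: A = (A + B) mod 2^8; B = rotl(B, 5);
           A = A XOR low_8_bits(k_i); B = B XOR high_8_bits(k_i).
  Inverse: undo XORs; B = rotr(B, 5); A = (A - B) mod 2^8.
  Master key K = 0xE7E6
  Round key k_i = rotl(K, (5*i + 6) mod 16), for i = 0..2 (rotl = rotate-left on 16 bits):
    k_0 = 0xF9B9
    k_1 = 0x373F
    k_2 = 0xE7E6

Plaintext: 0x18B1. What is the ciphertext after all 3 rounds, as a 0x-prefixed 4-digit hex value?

0x283E

s_0 = plaintext = 0x18B1
s_1 = Round(s_0, k_0) = 0x70CF
s_2 = Round(s_1, k_1) = 0x00CE
s_3 = Round(s_2, k_2) = 0x283E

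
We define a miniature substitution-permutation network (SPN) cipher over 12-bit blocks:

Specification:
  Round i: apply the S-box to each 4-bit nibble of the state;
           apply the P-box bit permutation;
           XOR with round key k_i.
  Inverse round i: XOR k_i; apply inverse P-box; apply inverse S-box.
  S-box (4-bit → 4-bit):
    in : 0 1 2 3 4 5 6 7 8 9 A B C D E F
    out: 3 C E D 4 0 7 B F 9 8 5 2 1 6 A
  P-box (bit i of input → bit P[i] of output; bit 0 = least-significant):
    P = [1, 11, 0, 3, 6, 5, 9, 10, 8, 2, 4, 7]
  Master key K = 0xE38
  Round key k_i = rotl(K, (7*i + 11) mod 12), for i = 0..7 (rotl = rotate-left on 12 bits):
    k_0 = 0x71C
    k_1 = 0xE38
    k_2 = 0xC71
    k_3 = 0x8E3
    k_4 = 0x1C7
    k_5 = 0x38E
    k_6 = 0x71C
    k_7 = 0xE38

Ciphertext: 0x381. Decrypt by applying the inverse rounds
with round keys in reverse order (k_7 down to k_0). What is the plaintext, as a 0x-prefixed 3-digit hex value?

s_0 = ciphertext = 0x381
s_1 = InvRound(s_0, k_7) = 0x3F2
s_2 = InvRound(s_1, k_6) = 0xF79
s_3 = InvRound(s_2, k_5) = 0x276
s_4 = InvRound(s_3, k_4) = 0x3E4
s_5 = InvRound(s_4, k_3) = 0x046
s_6 = InvRound(s_5, k_2) = 0xEF6
s_7 = InvRound(s_6, k_1) = 0xFD9
s_8 = InvRound(s_7, k_0) = 0xFDE

0xFDE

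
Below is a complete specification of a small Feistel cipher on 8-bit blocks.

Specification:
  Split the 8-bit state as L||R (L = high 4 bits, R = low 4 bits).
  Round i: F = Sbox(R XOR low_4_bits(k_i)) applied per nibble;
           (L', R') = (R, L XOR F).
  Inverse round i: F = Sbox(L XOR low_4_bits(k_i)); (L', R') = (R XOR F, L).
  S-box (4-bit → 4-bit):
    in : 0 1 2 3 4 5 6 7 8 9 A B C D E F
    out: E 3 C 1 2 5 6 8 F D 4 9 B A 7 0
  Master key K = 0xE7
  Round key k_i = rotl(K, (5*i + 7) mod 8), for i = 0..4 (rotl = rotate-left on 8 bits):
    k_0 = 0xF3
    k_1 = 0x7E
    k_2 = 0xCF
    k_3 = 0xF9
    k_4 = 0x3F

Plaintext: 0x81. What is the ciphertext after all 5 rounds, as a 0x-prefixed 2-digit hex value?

s_0 = plaintext = 0x81
s_1 = Round(s_0, k_0) = 0x14
s_2 = Round(s_1, k_1) = 0x45
s_3 = Round(s_2, k_2) = 0x50
s_4 = Round(s_3, k_3) = 0x08
s_5 = Round(s_4, k_4) = 0x88

0x88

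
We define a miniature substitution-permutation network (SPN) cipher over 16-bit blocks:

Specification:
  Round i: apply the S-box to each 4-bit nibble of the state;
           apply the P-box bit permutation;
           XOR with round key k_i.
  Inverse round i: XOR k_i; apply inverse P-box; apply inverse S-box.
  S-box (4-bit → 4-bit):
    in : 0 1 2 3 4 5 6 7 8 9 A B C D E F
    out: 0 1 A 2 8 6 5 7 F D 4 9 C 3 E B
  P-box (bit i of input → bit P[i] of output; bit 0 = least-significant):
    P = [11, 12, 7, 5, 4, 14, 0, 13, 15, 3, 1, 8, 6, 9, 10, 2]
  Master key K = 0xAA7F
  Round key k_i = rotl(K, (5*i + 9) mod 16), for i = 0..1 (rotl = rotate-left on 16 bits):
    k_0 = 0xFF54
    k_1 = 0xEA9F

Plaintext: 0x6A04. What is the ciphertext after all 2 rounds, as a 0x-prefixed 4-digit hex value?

0x215B

s_0 = plaintext = 0x6A04
s_1 = Round(s_0, k_0) = 0xFB36
s_2 = Round(s_1, k_1) = 0x215B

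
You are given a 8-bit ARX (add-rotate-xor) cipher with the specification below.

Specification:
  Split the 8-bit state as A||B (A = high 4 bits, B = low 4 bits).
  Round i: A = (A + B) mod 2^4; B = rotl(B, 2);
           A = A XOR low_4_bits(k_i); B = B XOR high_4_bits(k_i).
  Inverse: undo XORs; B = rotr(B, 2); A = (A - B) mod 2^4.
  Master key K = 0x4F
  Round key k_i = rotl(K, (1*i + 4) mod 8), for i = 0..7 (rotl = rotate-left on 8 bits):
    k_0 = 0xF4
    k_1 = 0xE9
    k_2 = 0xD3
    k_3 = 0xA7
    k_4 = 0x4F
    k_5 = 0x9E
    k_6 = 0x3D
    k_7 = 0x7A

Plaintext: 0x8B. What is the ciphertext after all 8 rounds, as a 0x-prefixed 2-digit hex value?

0xD4

s_0 = plaintext = 0x8B
s_1 = Round(s_0, k_0) = 0x71
s_2 = Round(s_1, k_1) = 0x1A
s_3 = Round(s_2, k_2) = 0x87
s_4 = Round(s_3, k_3) = 0x87
s_5 = Round(s_4, k_4) = 0x09
s_6 = Round(s_5, k_5) = 0x7F
s_7 = Round(s_6, k_6) = 0xBC
s_8 = Round(s_7, k_7) = 0xD4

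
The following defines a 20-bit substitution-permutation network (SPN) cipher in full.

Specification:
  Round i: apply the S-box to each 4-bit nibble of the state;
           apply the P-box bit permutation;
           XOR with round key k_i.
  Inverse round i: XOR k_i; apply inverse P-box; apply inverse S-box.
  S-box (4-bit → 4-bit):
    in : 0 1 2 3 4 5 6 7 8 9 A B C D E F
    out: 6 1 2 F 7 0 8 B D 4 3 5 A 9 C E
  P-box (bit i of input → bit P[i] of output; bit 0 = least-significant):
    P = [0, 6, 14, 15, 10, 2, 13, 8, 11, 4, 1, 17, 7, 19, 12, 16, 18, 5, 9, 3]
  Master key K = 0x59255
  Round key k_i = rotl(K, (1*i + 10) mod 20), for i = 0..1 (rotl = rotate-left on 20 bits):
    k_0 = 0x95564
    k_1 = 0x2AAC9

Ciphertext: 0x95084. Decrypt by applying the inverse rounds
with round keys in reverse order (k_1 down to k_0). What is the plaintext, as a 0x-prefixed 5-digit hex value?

0xA6807

s_0 = ciphertext = 0x95084
s_1 = InvRound(s_0, k_1) = 0xEFD03
s_2 = InvRound(s_1, k_0) = 0xA6807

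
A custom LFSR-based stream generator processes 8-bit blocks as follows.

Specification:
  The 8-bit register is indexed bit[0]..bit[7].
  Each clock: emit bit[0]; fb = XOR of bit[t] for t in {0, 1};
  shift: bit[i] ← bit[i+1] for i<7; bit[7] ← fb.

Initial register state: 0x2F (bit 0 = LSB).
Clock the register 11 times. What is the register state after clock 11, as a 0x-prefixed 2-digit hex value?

0x87

reg_0 = 0x2F
clock 1: out=1, reg = 0x17
clock 2: out=1, reg = 0x0B
clock 3: out=1, reg = 0x05
clock 4: out=1, reg = 0x82
clock 5: out=0, reg = 0xC1
clock 6: out=1, reg = 0xE0
clock 7: out=0, reg = 0x70
clock 8: out=0, reg = 0x38
clock 9: out=0, reg = 0x1C
clock 10: out=0, reg = 0x0E
clock 11: out=0, reg = 0x87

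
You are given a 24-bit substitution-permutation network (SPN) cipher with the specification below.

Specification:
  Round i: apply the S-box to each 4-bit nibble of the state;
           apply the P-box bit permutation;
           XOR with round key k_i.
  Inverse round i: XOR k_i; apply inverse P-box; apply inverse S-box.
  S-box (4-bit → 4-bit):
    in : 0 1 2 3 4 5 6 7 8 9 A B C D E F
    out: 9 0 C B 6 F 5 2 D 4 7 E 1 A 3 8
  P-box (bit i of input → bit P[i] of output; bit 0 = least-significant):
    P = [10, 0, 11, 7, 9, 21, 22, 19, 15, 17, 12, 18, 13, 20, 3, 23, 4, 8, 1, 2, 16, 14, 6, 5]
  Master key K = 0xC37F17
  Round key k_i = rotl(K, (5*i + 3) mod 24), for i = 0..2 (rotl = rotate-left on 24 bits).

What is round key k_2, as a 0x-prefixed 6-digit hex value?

K = 0xC37F17
k_0 = rotl(K, (5*0+3) mod 24) = rotl(K, 3) = 0x1BF8BE
k_1 = rotl(K, (5*1+3) mod 24) = rotl(K, 8) = 0x7F17C3
k_2 = rotl(K, (5*2+3) mod 24) = rotl(K, 13) = 0xE2F86F

0xE2F86F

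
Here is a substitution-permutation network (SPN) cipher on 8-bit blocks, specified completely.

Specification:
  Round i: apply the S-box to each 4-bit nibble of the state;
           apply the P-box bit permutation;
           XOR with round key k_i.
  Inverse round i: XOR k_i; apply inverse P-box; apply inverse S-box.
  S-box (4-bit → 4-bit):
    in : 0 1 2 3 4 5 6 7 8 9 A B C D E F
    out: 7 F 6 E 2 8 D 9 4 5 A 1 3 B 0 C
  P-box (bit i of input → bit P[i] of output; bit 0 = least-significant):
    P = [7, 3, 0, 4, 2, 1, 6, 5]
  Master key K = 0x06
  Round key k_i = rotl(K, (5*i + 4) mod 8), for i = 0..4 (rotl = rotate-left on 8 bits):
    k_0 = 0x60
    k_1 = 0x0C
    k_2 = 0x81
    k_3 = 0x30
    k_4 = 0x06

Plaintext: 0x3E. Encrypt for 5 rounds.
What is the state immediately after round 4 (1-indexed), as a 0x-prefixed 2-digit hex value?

0x6C

s_0 = plaintext = 0x3E
s_1 = Round(s_0, k_0) = 0x02
s_2 = Round(s_1, k_1) = 0x43
s_3 = Round(s_2, k_2) = 0x9A
s_4 = Round(s_3, k_3) = 0x6C
s_5 = Round(s_4, k_4) = 0xEA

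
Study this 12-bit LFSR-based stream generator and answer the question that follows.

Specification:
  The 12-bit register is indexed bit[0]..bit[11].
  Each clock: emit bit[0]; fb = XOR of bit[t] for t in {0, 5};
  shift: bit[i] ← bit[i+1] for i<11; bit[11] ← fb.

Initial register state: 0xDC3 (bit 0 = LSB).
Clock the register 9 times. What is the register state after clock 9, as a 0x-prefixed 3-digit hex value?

reg_0 = 0xDC3
clock 1: out=1, reg = 0xEE1
clock 2: out=1, reg = 0x770
clock 3: out=0, reg = 0xBB8
clock 4: out=0, reg = 0xDDC
clock 5: out=0, reg = 0x6EE
clock 6: out=0, reg = 0xB77
clock 7: out=1, reg = 0x5BB
clock 8: out=1, reg = 0x2DD
clock 9: out=1, reg = 0x96E

0x96E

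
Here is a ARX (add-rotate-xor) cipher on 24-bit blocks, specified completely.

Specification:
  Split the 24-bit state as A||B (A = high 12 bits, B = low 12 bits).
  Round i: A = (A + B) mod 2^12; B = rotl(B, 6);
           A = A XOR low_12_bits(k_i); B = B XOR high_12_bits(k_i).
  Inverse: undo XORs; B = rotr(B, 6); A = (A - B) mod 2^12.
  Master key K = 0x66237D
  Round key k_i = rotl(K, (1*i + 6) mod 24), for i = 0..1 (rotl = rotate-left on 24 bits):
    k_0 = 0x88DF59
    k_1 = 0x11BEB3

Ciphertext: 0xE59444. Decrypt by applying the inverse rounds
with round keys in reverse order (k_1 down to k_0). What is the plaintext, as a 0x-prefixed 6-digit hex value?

0x00F63D

s_0 = ciphertext = 0xE59444
s_1 = InvRound(s_0, k_1) = 0x9157D5
s_2 = InvRound(s_1, k_0) = 0x00F63D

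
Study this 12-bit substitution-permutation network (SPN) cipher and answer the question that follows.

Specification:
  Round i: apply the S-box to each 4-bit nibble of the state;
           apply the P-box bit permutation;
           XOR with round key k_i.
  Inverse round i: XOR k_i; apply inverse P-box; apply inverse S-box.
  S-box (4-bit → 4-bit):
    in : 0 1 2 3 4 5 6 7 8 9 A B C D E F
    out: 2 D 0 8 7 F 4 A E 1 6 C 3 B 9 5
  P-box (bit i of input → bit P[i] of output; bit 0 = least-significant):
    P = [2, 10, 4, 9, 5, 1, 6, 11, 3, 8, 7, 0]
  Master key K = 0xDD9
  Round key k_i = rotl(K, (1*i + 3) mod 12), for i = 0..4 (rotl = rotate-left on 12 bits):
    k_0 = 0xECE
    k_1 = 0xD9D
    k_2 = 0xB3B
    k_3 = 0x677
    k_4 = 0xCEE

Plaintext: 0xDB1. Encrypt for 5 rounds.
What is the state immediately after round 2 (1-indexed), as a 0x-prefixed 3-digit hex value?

s_0 = plaintext = 0xDB1
s_1 = Round(s_0, k_0) = 0x593
s_2 = Round(s_1, k_1) = 0xE34
s_3 = Round(s_2, k_2) = 0x726
s_4 = Round(s_3, k_3) = 0x766
s_5 = Round(s_4, k_4) = 0xDBF

0xE34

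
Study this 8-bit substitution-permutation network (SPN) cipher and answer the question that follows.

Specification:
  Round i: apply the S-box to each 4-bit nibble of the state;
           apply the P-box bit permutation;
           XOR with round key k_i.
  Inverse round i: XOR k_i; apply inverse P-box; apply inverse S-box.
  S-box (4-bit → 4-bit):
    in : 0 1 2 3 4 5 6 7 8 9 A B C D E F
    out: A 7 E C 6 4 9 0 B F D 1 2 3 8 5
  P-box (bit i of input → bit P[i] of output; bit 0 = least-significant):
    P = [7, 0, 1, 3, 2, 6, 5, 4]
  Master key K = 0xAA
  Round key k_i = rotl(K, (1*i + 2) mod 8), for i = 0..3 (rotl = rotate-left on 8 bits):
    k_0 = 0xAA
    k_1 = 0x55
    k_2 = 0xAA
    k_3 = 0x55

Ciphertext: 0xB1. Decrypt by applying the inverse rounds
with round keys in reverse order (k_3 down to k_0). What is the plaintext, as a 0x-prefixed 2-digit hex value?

0x1B

s_0 = ciphertext = 0xB1
s_1 = InvRound(s_0, k_3) = 0x1B
s_2 = InvRound(s_1, k_2) = 0x3D
s_3 = InvRound(s_2, k_1) = 0x4E
s_4 = InvRound(s_3, k_0) = 0x1B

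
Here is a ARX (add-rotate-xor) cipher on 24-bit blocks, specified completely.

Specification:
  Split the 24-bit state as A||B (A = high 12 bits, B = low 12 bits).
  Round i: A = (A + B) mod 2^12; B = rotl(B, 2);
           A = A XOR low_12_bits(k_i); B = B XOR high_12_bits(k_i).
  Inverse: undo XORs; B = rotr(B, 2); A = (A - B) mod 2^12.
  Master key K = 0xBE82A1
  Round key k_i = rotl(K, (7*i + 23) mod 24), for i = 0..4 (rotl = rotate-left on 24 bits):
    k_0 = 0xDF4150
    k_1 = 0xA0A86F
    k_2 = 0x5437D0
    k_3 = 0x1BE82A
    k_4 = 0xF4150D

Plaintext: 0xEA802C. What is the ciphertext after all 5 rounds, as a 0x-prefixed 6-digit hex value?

0xF47BF0

s_0 = plaintext = 0xEA802C
s_1 = Round(s_0, k_0) = 0xF84D44
s_2 = Round(s_1, k_1) = 0x4A7F19
s_3 = Round(s_2, k_2) = 0x410924
s_4 = Round(s_3, k_3) = 0x51E52C
s_5 = Round(s_4, k_4) = 0xF47BF0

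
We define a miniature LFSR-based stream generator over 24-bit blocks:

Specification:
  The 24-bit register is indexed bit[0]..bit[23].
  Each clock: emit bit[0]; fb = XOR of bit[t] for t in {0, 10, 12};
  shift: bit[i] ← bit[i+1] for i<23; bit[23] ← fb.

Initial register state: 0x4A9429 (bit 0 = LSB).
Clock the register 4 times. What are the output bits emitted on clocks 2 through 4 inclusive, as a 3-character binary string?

reg_0 = 0x4A9429
clock 1: out=1, reg = 0xA54A14
clock 2: out=0, reg = 0x52A50A
clock 3: out=0, reg = 0xA95285
clock 4: out=1, reg = 0x54A942

001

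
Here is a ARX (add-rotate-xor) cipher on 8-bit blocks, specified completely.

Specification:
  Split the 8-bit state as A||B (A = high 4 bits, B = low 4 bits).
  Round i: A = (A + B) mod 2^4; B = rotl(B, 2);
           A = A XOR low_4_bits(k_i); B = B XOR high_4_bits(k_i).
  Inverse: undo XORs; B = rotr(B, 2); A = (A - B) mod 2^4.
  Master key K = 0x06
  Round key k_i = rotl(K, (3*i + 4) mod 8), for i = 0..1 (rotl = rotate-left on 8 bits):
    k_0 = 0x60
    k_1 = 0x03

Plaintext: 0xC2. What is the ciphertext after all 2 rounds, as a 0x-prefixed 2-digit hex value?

s_0 = plaintext = 0xC2
s_1 = Round(s_0, k_0) = 0xEE
s_2 = Round(s_1, k_1) = 0xFB

0xFB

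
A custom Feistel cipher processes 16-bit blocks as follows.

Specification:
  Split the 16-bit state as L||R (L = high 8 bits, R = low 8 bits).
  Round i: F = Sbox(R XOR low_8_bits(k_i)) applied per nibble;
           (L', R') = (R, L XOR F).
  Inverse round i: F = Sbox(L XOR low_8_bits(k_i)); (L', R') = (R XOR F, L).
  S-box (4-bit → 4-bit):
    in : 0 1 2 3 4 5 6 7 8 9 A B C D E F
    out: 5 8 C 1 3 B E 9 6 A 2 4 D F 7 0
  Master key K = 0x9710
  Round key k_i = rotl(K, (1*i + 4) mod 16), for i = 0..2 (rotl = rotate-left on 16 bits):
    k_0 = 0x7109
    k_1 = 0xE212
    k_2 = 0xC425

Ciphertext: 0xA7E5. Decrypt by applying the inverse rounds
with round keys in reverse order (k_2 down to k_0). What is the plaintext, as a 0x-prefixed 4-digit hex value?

0xDB03

s_0 = ciphertext = 0xA7E5
s_1 = InvRound(s_0, k_2) = 0x89A7
s_2 = InvRound(s_1, k_1) = 0x0389
s_3 = InvRound(s_2, k_0) = 0xDB03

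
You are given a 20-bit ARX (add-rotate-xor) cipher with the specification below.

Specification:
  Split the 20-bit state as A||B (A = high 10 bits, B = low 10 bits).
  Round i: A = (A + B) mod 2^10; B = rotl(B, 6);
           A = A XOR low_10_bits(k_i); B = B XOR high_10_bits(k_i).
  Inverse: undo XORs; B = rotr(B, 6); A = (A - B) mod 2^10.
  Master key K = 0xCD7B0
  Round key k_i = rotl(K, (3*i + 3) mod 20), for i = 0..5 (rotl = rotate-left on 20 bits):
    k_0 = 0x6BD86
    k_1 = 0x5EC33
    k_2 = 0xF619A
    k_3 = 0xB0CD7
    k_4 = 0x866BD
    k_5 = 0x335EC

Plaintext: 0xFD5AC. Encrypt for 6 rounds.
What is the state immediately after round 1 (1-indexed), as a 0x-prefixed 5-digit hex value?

0x09EB5

s_0 = plaintext = 0xFD5AC
s_1 = Round(s_0, k_0) = 0x09EB5
s_2 = Round(s_1, k_1) = 0xBBC10
s_3 = Round(s_2, k_2) = 0xD97D9
s_4 = Round(s_3, k_3) = 0xFA4BE
s_5 = Round(s_4, k_4) = 0x86992
s_6 = Round(s_5, k_5) = 0x90054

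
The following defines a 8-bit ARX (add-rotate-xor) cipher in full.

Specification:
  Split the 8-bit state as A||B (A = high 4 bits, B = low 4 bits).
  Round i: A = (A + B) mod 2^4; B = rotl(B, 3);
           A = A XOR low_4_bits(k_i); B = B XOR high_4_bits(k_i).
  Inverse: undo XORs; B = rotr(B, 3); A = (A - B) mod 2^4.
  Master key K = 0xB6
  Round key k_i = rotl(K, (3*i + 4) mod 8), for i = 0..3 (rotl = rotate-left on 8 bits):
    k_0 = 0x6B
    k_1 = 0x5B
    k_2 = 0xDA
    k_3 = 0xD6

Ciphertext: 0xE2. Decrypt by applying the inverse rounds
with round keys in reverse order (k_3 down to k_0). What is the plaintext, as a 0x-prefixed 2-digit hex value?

0x18

s_0 = ciphertext = 0xE2
s_1 = InvRound(s_0, k_3) = 0x9F
s_2 = InvRound(s_1, k_2) = 0xF4
s_3 = InvRound(s_2, k_1) = 0x22
s_4 = InvRound(s_3, k_0) = 0x18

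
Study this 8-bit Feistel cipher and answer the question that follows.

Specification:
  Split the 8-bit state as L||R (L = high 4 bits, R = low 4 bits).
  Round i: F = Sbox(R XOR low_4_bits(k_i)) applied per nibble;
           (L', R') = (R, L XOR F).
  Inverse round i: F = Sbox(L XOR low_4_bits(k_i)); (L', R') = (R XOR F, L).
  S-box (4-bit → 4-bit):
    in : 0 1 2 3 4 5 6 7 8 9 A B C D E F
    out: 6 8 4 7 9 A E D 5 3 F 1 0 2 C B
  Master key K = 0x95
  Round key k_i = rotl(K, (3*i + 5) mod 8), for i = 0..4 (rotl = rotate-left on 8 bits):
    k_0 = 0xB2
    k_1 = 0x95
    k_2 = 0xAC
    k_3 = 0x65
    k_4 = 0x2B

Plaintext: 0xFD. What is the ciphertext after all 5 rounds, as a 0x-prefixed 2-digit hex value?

s_0 = plaintext = 0xFD
s_1 = Round(s_0, k_0) = 0xD4
s_2 = Round(s_1, k_1) = 0x45
s_3 = Round(s_2, k_2) = 0x57
s_4 = Round(s_3, k_3) = 0x71
s_5 = Round(s_4, k_4) = 0x18

0x18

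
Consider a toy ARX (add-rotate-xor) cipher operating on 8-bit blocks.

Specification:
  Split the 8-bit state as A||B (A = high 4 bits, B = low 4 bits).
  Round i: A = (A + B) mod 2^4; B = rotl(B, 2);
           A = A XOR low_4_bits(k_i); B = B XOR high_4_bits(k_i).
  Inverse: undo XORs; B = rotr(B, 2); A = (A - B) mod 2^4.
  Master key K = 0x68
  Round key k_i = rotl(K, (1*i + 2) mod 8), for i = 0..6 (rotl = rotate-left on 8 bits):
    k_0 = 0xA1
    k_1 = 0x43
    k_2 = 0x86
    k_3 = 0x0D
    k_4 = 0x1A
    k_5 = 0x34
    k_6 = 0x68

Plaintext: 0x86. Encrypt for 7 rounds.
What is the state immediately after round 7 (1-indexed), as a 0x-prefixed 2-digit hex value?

s_0 = plaintext = 0x86
s_1 = Round(s_0, k_0) = 0xF3
s_2 = Round(s_1, k_1) = 0x18
s_3 = Round(s_2, k_2) = 0xFA
s_4 = Round(s_3, k_3) = 0x4A
s_5 = Round(s_4, k_4) = 0x4B
s_6 = Round(s_5, k_5) = 0xBD
s_7 = Round(s_6, k_6) = 0x01

0x01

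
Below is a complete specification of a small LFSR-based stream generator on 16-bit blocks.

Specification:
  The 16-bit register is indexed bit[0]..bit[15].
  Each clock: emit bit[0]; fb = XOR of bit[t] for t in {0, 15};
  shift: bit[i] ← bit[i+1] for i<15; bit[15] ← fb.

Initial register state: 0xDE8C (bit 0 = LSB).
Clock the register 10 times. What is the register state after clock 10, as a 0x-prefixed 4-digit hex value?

reg_0 = 0xDE8C
clock 1: out=0, reg = 0xEF46
clock 2: out=0, reg = 0xF7A3
clock 3: out=1, reg = 0x7BD1
clock 4: out=1, reg = 0xBDE8
clock 5: out=0, reg = 0xDEF4
clock 6: out=0, reg = 0xEF7A
clock 7: out=0, reg = 0xF7BD
clock 8: out=1, reg = 0x7BDE
clock 9: out=0, reg = 0x3DEF
clock 10: out=1, reg = 0x9EF7

0x9EF7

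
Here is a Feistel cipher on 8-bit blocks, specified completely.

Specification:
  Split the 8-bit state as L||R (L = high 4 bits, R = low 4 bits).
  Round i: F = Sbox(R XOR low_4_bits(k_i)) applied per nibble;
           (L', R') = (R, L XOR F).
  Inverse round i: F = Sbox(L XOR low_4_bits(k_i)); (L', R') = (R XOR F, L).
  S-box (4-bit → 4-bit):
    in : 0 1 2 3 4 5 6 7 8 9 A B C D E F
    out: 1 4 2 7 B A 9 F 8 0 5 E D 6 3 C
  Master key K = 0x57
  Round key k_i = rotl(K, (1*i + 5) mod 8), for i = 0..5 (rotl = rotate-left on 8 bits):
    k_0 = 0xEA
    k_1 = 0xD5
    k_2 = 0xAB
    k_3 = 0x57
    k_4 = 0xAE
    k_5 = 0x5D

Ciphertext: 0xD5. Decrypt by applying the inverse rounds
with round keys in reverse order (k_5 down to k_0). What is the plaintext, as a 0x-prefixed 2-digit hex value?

0x0D

s_0 = ciphertext = 0xD5
s_1 = InvRound(s_0, k_5) = 0x4D
s_2 = InvRound(s_1, k_4) = 0x84
s_3 = InvRound(s_2, k_3) = 0x88
s_4 = InvRound(s_3, k_2) = 0xF8
s_5 = InvRound(s_4, k_1) = 0xDF
s_6 = InvRound(s_5, k_0) = 0x0D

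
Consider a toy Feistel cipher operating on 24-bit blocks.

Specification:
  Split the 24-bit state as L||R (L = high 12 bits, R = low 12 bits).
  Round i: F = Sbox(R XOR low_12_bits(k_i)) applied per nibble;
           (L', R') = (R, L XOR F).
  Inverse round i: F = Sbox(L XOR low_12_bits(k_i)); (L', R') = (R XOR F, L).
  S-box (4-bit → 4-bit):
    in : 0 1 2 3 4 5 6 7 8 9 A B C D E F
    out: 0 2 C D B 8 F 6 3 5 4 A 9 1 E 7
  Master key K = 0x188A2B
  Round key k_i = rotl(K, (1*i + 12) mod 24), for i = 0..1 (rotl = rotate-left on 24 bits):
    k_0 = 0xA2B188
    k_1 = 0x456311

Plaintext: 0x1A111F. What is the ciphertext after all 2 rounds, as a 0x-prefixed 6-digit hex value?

s_0 = plaintext = 0x1A111F
s_1 = Round(s_0, k_0) = 0x11F1F7
s_2 = Round(s_1, k_1) = 0x1F7DF0

0x1F7DF0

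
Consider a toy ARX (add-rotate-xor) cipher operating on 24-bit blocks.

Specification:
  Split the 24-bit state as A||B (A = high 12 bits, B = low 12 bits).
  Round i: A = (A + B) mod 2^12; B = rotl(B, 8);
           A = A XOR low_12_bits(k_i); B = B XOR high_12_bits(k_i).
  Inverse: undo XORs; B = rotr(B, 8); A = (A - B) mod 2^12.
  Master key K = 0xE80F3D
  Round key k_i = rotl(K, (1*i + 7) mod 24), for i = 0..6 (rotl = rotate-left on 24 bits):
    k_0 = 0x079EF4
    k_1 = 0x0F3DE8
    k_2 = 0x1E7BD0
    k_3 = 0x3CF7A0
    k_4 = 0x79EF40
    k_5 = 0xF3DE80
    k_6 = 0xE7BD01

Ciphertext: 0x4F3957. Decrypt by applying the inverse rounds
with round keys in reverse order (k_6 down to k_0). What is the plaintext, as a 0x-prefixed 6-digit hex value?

s_0 = ciphertext = 0x4F3957
s_1 = InvRound(s_0, k_6) = 0x72B2C7
s_2 = InvRound(s_1, k_5) = 0x9FEFAD
s_3 = InvRound(s_2, k_4) = 0x386338
s_4 = InvRound(s_3, k_3) = 0x4B6F70
s_5 = InvRound(s_4, k_2) = 0x5E897E
s_6 = InvRound(s_5, k_1) = 0xF278D9
s_7 = InvRound(s_6, k_0) = 0x7CBA08

0x7CBA08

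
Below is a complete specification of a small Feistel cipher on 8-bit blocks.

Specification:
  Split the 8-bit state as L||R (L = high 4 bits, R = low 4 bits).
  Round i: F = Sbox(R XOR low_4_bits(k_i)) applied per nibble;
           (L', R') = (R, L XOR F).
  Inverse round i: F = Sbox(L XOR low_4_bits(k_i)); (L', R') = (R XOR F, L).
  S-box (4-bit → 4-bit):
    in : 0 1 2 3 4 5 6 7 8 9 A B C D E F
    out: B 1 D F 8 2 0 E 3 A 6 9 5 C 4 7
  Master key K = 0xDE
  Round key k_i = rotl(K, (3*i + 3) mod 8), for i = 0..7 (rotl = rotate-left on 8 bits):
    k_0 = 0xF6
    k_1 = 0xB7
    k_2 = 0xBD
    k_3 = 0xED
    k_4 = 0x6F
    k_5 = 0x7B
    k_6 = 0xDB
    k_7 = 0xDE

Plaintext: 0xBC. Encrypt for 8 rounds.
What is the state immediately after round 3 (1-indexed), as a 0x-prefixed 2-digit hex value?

s_0 = plaintext = 0xBC
s_1 = Round(s_0, k_0) = 0xCD
s_2 = Round(s_1, k_1) = 0xDA
s_3 = Round(s_2, k_2) = 0xA3
s_4 = Round(s_3, k_3) = 0x3E
s_5 = Round(s_4, k_4) = 0xE2
s_6 = Round(s_5, k_5) = 0x24
s_7 = Round(s_6, k_6) = 0x45
s_8 = Round(s_7, k_7) = 0x5D

0xA3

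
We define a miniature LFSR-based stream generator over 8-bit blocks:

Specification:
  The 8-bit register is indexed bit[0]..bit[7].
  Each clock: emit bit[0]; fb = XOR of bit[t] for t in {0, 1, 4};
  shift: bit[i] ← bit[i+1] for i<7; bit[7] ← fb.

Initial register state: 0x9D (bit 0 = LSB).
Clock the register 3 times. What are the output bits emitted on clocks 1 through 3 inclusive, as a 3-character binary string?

reg_0 = 0x9D
clock 1: out=1, reg = 0x4E
clock 2: out=0, reg = 0xA7
clock 3: out=1, reg = 0x53

101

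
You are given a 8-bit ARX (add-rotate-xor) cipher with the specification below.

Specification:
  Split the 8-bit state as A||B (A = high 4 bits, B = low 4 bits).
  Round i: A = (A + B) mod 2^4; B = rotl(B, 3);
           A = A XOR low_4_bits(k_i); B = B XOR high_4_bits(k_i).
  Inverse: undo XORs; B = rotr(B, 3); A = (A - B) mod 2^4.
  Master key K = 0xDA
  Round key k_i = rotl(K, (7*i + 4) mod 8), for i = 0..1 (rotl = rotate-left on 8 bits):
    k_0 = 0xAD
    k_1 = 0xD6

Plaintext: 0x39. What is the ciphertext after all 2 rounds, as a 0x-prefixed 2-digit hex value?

0x1E

s_0 = plaintext = 0x39
s_1 = Round(s_0, k_0) = 0x16
s_2 = Round(s_1, k_1) = 0x1E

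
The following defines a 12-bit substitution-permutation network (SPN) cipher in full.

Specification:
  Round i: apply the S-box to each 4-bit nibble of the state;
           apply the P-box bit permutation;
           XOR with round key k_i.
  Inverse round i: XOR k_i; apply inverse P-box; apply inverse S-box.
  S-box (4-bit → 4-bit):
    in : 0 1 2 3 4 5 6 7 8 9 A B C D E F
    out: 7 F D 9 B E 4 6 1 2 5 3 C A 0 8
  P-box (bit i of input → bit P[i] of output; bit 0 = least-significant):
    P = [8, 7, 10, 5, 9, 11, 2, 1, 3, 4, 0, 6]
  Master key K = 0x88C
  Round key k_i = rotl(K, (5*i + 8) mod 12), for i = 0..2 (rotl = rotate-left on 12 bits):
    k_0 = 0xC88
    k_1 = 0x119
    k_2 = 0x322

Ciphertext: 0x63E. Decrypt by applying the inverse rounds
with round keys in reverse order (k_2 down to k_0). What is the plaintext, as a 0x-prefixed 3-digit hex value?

0xC5B

s_0 = ciphertext = 0x63E
s_1 = InvRound(s_0, k_2) = 0xB6A
s_2 = InvRound(s_1, k_1) = 0x54F
s_3 = InvRound(s_2, k_0) = 0xC5B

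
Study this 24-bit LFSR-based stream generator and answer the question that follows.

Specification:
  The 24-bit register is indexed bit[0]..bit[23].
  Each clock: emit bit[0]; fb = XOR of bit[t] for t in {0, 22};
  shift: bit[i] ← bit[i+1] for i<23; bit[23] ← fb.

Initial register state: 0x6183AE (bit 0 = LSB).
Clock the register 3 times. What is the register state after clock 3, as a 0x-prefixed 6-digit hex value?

reg_0 = 0x6183AE
clock 1: out=0, reg = 0xB0C1D7
clock 2: out=1, reg = 0xD860EB
clock 3: out=1, reg = 0x6C3075

0x6C3075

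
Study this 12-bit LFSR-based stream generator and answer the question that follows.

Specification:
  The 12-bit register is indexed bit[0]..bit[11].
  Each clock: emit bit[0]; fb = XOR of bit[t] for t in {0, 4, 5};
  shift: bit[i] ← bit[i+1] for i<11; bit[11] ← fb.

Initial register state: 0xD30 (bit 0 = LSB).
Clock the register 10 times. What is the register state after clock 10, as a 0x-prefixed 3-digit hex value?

0xA2B

reg_0 = 0xD30
clock 1: out=0, reg = 0x698
clock 2: out=0, reg = 0xB4C
clock 3: out=0, reg = 0x5A6
clock 4: out=0, reg = 0xAD3
clock 5: out=1, reg = 0x569
clock 6: out=1, reg = 0x2B4
clock 7: out=0, reg = 0x15A
clock 8: out=0, reg = 0x8AD
clock 9: out=1, reg = 0x456
clock 10: out=0, reg = 0xA2B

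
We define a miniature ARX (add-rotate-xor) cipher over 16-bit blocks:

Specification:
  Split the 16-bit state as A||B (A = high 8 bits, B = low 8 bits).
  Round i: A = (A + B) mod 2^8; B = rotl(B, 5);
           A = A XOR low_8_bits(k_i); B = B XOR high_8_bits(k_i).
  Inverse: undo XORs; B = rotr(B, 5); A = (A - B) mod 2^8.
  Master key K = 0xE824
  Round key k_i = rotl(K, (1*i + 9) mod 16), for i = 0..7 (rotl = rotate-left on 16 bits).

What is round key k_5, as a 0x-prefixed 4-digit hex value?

0x3A09

K = 0xE824
k_0 = rotl(K, (1*0+9) mod 16) = rotl(K, 9) = 0x49D0
k_1 = rotl(K, (1*1+9) mod 16) = rotl(K, 10) = 0x93A0
k_2 = rotl(K, (1*2+9) mod 16) = rotl(K, 11) = 0x2741
k_3 = rotl(K, (1*3+9) mod 16) = rotl(K, 12) = 0x4E82
k_4 = rotl(K, (1*4+9) mod 16) = rotl(K, 13) = 0x9D04
k_5 = rotl(K, (1*5+9) mod 16) = rotl(K, 14) = 0x3A09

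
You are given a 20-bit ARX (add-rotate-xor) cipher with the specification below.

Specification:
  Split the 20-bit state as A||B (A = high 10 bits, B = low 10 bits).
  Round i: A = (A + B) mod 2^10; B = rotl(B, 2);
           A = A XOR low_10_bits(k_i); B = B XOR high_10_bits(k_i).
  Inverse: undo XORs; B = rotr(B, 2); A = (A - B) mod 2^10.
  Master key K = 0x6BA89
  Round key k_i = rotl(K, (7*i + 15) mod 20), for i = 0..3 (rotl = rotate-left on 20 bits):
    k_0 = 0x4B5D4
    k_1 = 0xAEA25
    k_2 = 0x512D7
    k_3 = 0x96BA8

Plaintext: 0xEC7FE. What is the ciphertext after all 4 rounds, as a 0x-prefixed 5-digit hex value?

s_0 = plaintext = 0xEC7FE
s_1 = Round(s_0, k_0) = 0x9EED6
s_2 = Round(s_1, k_1) = 0xDD1E0
s_3 = Round(s_2, k_2) = 0xE0EC5
s_4 = Round(s_3, k_3) = 0x7814C

0x7814C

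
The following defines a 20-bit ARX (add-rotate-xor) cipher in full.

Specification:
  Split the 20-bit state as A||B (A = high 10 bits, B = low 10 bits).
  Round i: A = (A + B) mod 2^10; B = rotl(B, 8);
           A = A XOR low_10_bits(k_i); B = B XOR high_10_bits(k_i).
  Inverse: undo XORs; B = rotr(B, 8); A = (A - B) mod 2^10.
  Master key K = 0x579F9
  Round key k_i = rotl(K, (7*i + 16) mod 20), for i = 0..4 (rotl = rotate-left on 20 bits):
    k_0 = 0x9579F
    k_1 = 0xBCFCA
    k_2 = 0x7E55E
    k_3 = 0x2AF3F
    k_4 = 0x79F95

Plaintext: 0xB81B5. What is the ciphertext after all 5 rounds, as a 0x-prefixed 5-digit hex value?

s_0 = plaintext = 0xB81B5
s_1 = Round(s_0, k_0) = 0xC2B38
s_2 = Round(s_1, k_1) = 0x6223D
s_3 = Round(s_2, k_2) = 0xA6C76
s_4 = Round(s_3, k_3) = 0x0BAB6
s_5 = Round(s_4, k_4) = 0x5C74A

0x5C74A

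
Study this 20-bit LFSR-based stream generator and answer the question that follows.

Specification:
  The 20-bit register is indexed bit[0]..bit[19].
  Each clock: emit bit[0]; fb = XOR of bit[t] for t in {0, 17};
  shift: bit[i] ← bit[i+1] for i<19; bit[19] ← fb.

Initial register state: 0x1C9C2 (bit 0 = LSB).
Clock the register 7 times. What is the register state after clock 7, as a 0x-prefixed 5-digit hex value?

0xA4393

reg_0 = 0x1C9C2
clock 1: out=0, reg = 0x0E4E1
clock 2: out=1, reg = 0x87270
clock 3: out=0, reg = 0x43938
clock 4: out=0, reg = 0x21C9C
clock 5: out=0, reg = 0x90E4E
clock 6: out=0, reg = 0x48727
clock 7: out=1, reg = 0xA4393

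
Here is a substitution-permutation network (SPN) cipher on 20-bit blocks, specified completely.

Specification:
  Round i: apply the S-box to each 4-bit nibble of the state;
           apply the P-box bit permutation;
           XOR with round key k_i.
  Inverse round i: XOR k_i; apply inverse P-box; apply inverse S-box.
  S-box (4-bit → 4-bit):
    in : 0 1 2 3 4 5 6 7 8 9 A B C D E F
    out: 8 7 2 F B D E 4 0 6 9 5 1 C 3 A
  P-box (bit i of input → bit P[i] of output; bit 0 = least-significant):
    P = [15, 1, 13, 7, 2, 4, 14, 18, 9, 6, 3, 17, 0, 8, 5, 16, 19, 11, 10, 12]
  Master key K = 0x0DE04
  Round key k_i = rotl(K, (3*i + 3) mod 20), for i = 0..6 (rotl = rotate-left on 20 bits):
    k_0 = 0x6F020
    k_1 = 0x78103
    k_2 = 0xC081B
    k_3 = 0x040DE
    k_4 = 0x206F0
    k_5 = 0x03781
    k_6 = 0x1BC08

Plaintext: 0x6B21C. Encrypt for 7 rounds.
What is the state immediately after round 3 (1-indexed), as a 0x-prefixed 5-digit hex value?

0x4367B

s_0 = plaintext = 0x6B21C
s_1 = Round(s_0, k_0) = 0x62C55
s_2 = Round(s_1, k_1) = 0x37E87
s_3 = Round(s_2, k_2) = 0x4367B
s_4 = Round(s_3, k_3) = 0xBB9B7
s_5 = Round(s_4, k_4) = 0xA629D
s_6 = Round(s_5, k_5) = 0x94671
s_7 = Round(s_6, k_6) = 0x25143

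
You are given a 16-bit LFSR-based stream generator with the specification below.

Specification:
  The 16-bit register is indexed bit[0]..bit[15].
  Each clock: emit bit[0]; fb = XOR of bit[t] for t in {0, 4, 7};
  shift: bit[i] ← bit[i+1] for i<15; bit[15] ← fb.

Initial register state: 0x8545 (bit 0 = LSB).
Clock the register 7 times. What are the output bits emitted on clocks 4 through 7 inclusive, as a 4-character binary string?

reg_0 = 0x8545
clock 1: out=1, reg = 0xC2A2
clock 2: out=0, reg = 0xE151
clock 3: out=1, reg = 0x70A8
clock 4: out=0, reg = 0xB854
clock 5: out=0, reg = 0xDC2A
clock 6: out=0, reg = 0x6E15
clock 7: out=1, reg = 0x370A

0001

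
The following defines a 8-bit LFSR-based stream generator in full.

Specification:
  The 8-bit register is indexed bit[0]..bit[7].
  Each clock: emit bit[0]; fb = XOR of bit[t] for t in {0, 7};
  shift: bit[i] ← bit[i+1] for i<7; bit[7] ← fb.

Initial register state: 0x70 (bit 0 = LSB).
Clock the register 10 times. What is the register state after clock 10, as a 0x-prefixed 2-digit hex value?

0xF4

reg_0 = 0x70
clock 1: out=0, reg = 0x38
clock 2: out=0, reg = 0x1C
clock 3: out=0, reg = 0x0E
clock 4: out=0, reg = 0x07
clock 5: out=1, reg = 0x83
clock 6: out=1, reg = 0x41
clock 7: out=1, reg = 0xA0
clock 8: out=0, reg = 0xD0
clock 9: out=0, reg = 0xE8
clock 10: out=0, reg = 0xF4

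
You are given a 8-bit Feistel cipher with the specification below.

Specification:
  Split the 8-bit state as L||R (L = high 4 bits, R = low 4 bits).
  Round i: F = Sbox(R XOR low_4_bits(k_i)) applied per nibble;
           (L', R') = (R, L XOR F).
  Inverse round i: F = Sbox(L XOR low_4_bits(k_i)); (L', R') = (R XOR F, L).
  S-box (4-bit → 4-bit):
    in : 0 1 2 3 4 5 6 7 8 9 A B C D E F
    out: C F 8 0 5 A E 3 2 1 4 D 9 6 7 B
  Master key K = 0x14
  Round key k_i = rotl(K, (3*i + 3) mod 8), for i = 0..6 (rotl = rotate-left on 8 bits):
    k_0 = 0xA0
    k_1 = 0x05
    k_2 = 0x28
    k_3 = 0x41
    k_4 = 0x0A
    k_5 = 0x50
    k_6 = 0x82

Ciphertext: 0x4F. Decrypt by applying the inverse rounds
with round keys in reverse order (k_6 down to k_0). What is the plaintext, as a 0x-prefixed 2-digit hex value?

0x31

s_0 = ciphertext = 0x4F
s_1 = InvRound(s_0, k_6) = 0x14
s_2 = InvRound(s_1, k_5) = 0xB1
s_3 = InvRound(s_2, k_4) = 0xEB
s_4 = InvRound(s_3, k_3) = 0x0E
s_5 = InvRound(s_4, k_2) = 0xC0
s_6 = InvRound(s_5, k_1) = 0x1C
s_7 = InvRound(s_6, k_0) = 0x31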